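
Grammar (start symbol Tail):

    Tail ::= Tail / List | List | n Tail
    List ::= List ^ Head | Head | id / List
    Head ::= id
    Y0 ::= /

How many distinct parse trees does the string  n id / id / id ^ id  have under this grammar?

Parse trees for n id / id / id ^ id (showing first 6 of 12):
  [Tail [Tail n [Tail [List [Head id]]]] / [List [List id / [List [Head id]]] ^ [Head id]]]
  [Tail [Tail n [Tail [List [Head id]]]] / [List id / [List [List [Head id]] ^ [Head id]]]]
  [Tail [Tail [Tail n [Tail [List [Head id]]]] / [List [Head id]]] / [List [List [Head id]] ^ [Head id]]]
  [Tail [Tail n [Tail [Tail [List [Head id]]] / [List [Head id]]]] / [List [List [Head id]] ^ [Head id]]]
  [Tail [Tail n [Tail [List id / [List [Head id]]]]] / [List [List [Head id]] ^ [Head id]]]
  [Tail n [Tail [Tail [List [Head id]]] / [List [List id / [List [Head id]]] ^ [Head id]]]]

12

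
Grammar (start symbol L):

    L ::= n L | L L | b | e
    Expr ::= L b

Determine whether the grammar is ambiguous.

Witness: b b b

Derivation 1: L ⇒ L L ⇒ L L L ⇒ b L L ⇒ b b L ⇒ b b b
Derivation 2: L ⇒ L L ⇒ b L ⇒ b L L ⇒ b b L ⇒ b b b

Two distinct leftmost derivations for the same string.

Ambiguous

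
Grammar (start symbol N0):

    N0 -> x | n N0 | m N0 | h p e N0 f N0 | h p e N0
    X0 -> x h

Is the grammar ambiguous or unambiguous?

Ambiguous

Witness: h p e h p e x f x

Derivation 1: N0 ⇒ h p e N0 f N0 ⇒ h p e h p e N0 f N0 ⇒ h p e h p e x f N0 ⇒ h p e h p e x f x
Derivation 2: N0 ⇒ h p e N0 ⇒ h p e h p e N0 f N0 ⇒ h p e h p e x f N0 ⇒ h p e h p e x f x

Two distinct leftmost derivations for the same string.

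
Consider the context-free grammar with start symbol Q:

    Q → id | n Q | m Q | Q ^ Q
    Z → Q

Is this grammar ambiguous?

Ambiguous

Witness: m id ^ id

Derivation 1: Q ⇒ m Q ⇒ m Q ^ Q ⇒ m id ^ Q ⇒ m id ^ id
Derivation 2: Q ⇒ Q ^ Q ⇒ m Q ^ Q ⇒ m id ^ Q ⇒ m id ^ id

Two distinct leftmost derivations for the same string.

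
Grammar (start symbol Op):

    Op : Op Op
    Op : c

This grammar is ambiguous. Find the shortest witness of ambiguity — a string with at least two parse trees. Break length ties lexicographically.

length 1: no string has ≥2 trees
length 2: no string has ≥2 trees
length 3: c c c has 2 parse trees

Two derivations of c c c:
  Op ⇒ Op Op ⇒ Op Op Op ⇒ c Op Op ⇒ c c Op ⇒ c c c
  Op ⇒ Op Op ⇒ c Op ⇒ c Op Op ⇒ c c Op ⇒ c c c

c c c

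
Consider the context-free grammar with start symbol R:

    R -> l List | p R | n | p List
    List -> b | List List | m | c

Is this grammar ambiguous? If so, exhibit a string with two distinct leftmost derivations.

Ambiguous

Witness: l b b b

Derivation 1: R ⇒ l List ⇒ l List List ⇒ l b List ⇒ l b List List ⇒ l b b List ⇒ l b b b
Derivation 2: R ⇒ l List ⇒ l List List ⇒ l List List List ⇒ l b List List ⇒ l b b List ⇒ l b b b

Two distinct leftmost derivations for the same string.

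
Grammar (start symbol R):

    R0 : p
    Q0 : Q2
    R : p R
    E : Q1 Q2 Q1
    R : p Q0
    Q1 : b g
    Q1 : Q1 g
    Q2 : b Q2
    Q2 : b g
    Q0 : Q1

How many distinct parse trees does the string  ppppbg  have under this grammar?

Parse trees for ppppbg:
  [R p [R p [R p [R p [Q0 [Q2 b g]]]]]]
  [R p [R p [R p [R p [Q0 [Q1 b g]]]]]]

2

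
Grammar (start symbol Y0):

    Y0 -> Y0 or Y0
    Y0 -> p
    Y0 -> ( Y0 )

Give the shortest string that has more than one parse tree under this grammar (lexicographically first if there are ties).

p or p or p

length 1: no string has ≥2 trees
length 3: no string has ≥2 trees
length 5: p or p or p has 2 parse trees

Two derivations of p or p or p:
  Y0 ⇒ Y0 or Y0 ⇒ Y0 or Y0 or Y0 ⇒ p or Y0 or Y0 ⇒ p or p or Y0 ⇒ p or p or p
  Y0 ⇒ Y0 or Y0 ⇒ p or Y0 ⇒ p or Y0 or Y0 ⇒ p or p or Y0 ⇒ p or p or p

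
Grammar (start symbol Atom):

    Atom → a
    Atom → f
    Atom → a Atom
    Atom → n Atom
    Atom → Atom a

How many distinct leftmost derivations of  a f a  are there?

2

Parse trees for a f a:
  [Atom a [Atom [Atom f] a]]
  [Atom [Atom a [Atom f]] a]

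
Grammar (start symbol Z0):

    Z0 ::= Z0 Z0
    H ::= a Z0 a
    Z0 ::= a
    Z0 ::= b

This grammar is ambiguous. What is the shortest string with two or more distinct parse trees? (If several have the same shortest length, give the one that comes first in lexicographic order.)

length 1: no string has ≥2 trees
length 2: no string has ≥2 trees
length 3: a a a has 2 parse trees

Two derivations of a a a:
  Z0 ⇒ Z0 Z0 ⇒ Z0 Z0 Z0 ⇒ a Z0 Z0 ⇒ a a Z0 ⇒ a a a
  Z0 ⇒ Z0 Z0 ⇒ a Z0 ⇒ a Z0 Z0 ⇒ a a Z0 ⇒ a a a

a a a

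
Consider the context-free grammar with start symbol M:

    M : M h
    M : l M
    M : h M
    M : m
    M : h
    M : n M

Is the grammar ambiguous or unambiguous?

Ambiguous

Witness: h h

Derivation 1: M ⇒ M h ⇒ h h
Derivation 2: M ⇒ h M ⇒ h h

Two distinct leftmost derivations for the same string.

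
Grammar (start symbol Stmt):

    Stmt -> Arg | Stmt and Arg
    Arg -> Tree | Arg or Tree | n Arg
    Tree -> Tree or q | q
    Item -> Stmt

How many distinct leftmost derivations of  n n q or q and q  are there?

4

Parse trees for n n q or q and q:
  [Stmt [Stmt [Arg [Arg n [Arg n [Arg [Tree q]]]] or [Tree q]]] and [Arg [Tree q]]]
  [Stmt [Stmt [Arg n [Arg [Arg n [Arg [Tree q]]] or [Tree q]]]] and [Arg [Tree q]]]
  [Stmt [Stmt [Arg n [Arg n [Arg [Tree [Tree q] or q]]]]] and [Arg [Tree q]]]
  [Stmt [Stmt [Arg n [Arg n [Arg [Arg [Tree q]] or [Tree q]]]]] and [Arg [Tree q]]]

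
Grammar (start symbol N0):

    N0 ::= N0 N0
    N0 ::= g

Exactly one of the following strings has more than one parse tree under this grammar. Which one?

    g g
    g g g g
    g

g g: 1 tree
g g g g: 5 trees
g: 1 tree

g g g g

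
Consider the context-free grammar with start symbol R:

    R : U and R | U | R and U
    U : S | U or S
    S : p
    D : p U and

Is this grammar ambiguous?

Witness: p and p

Derivation 1: R ⇒ U and R ⇒ S and R ⇒ p and R ⇒ p and U ⇒ p and S ⇒ p and p
Derivation 2: R ⇒ R and U ⇒ U and U ⇒ S and U ⇒ p and U ⇒ p and S ⇒ p and p

Two distinct leftmost derivations for the same string.

Ambiguous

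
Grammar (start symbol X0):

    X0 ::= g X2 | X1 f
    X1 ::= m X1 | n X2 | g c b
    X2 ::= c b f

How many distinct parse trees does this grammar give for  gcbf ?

2

Parse trees for gcbf:
  [X0 g [X2 c b f]]
  [X0 [X1 g c b] f]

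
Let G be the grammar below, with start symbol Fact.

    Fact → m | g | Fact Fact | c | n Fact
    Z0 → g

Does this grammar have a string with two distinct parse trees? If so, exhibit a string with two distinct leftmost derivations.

Ambiguous

Witness: c c c

Derivation 1: Fact ⇒ Fact Fact ⇒ Fact Fact Fact ⇒ c Fact Fact ⇒ c c Fact ⇒ c c c
Derivation 2: Fact ⇒ Fact Fact ⇒ c Fact ⇒ c Fact Fact ⇒ c c Fact ⇒ c c c

Two distinct leftmost derivations for the same string.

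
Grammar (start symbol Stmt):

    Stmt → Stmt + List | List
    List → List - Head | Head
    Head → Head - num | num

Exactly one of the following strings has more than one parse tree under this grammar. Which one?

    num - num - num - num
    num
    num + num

num - num - num - num

num - num - num - num: 8 trees
num: 1 tree
num + num: 1 tree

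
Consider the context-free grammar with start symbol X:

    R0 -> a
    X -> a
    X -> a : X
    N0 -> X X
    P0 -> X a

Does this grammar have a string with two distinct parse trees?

(R0, P0, N0 are unreachable from X, so their rules don't affect L(X).) Right-recursive list with a separator: after each atom, whether the separator follows determines the rule. One parse per string.

Unambiguous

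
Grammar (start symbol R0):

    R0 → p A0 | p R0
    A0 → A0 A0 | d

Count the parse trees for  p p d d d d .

5

Parse trees for p p d d d d:
  [R0 p [R0 p [A0 [A0 d] [A0 [A0 d] [A0 [A0 d] [A0 d]]]]]]
  [R0 p [R0 p [A0 [A0 d] [A0 [A0 [A0 d] [A0 d]] [A0 d]]]]]
  [R0 p [R0 p [A0 [A0 [A0 d] [A0 d]] [A0 [A0 d] [A0 d]]]]]
  [R0 p [R0 p [A0 [A0 [A0 d] [A0 [A0 d] [A0 d]]] [A0 d]]]]
  [R0 p [R0 p [A0 [A0 [A0 [A0 d] [A0 d]] [A0 d]] [A0 d]]]]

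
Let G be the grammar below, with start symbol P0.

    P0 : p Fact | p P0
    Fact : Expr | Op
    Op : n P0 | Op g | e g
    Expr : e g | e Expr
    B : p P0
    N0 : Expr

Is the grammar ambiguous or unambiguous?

Ambiguous

Witness: p e g

Derivation 1: P0 ⇒ p Fact ⇒ p Expr ⇒ p e g
Derivation 2: P0 ⇒ p Fact ⇒ p Op ⇒ p e g

Two distinct leftmost derivations for the same string.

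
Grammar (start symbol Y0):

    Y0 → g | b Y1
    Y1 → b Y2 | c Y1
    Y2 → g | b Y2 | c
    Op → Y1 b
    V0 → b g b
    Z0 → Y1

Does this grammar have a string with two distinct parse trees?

(Op, V0, Z0 are unreachable from Y0, so their rules don't affect L(Y0).) The reachable rules are right-linear with at most one rule per (nonterminal, next-terminal) pair. Each input token forces the next rule, so parsing is deterministic.

Unambiguous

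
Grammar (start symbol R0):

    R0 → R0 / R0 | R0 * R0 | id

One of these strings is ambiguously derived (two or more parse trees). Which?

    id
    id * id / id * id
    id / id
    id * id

id * id / id * id

id: 1 tree
id * id / id * id: 5 trees
id / id: 1 tree
id * id: 1 tree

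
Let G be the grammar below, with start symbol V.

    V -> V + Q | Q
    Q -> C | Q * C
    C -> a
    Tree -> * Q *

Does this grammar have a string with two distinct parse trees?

Unambiguous

Only V, Q, C are reachable from V; ignoring the rest: The grammar is stratified — V handles '+' (left-recursive), Q handles '*', C atoms. Each operator has a fixed associativity and precedence level, so every string has one parse.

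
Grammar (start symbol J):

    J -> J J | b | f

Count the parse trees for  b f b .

Parse trees for b f b:
  [J [J b] [J [J f] [J b]]]
  [J [J [J b] [J f]] [J b]]

2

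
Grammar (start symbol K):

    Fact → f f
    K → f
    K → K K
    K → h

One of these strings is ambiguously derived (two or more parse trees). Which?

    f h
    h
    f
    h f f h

f h: 1 tree
h: 1 tree
f: 1 tree
h f f h: 5 trees

h f f h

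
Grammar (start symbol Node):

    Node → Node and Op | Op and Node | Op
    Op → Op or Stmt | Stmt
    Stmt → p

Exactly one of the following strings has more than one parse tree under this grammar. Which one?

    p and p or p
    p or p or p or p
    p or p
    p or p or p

p and p or p

p and p or p: 2 trees
p or p or p or p: 1 tree
p or p: 1 tree
p or p or p: 1 tree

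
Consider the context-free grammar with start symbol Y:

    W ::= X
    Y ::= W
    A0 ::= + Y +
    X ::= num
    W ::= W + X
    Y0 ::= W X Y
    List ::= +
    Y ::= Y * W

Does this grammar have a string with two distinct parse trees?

Unambiguous

(Y0, A0, List are unreachable from Y, so their rules don't affect L(Y).) Y → Y * W | W  ;  W → W + X | X  — a left-associative chain with X at the bottom. Each string factors uniquely by precedence.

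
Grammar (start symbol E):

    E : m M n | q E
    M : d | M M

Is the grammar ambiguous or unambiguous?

Witness: m d d d n

Derivation 1: E ⇒ m M n ⇒ m M M n ⇒ m d M n ⇒ m d M M n ⇒ m d d M n ⇒ m d d d n
Derivation 2: E ⇒ m M n ⇒ m M M n ⇒ m M M M n ⇒ m d M M n ⇒ m d d M n ⇒ m d d d n

Two distinct leftmost derivations for the same string.

Ambiguous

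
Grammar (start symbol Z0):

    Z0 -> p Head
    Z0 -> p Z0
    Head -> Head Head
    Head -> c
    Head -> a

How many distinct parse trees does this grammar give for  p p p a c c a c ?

14

Parse trees for p p p a c c a c (showing first 6 of 14):
  [Z0 p [Z0 p [Z0 p [Head [Head a] [Head [Head c] [Head [Head c] [Head [Head a] [Head c]]]]]]]]
  [Z0 p [Z0 p [Z0 p [Head [Head a] [Head [Head c] [Head [Head [Head c] [Head a]] [Head c]]]]]]]
  [Z0 p [Z0 p [Z0 p [Head [Head a] [Head [Head [Head c] [Head c]] [Head [Head a] [Head c]]]]]]]
  [Z0 p [Z0 p [Z0 p [Head [Head a] [Head [Head [Head c] [Head [Head c] [Head a]]] [Head c]]]]]]
  [Z0 p [Z0 p [Z0 p [Head [Head a] [Head [Head [Head [Head c] [Head c]] [Head a]] [Head c]]]]]]
  [Z0 p [Z0 p [Z0 p [Head [Head [Head a] [Head c]] [Head [Head c] [Head [Head a] [Head c]]]]]]]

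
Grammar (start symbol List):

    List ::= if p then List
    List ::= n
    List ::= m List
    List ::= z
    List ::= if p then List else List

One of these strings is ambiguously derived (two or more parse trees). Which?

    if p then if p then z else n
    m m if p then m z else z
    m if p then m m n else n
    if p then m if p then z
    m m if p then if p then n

if p then if p then z else n

if p then if p then z else n: 2 trees
m m if p then m z else z: 1 tree
m if p then m m n else n: 1 tree
if p then m if p then z: 1 tree
m m if p then if p then n: 1 tree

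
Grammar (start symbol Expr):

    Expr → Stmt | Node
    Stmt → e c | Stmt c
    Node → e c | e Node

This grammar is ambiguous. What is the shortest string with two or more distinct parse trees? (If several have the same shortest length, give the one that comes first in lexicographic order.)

length 2: e c has 2 parse trees

Two derivations of e c:
  Expr ⇒ Stmt ⇒ e c
  Expr ⇒ Node ⇒ e c

e c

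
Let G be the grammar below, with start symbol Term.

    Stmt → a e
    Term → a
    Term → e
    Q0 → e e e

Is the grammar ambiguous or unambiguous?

Unambiguous

Only Term is reachable from Term; ignoring the rest: Each reachable nonterminal has at most one production per leading terminal, and all productions are right-linear; the derivation is determined token-by-token.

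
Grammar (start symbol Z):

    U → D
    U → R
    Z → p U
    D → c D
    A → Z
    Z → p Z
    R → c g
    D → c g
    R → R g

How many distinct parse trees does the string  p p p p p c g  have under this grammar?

2

Parse trees for p p p p p c g:
  [Z p [Z p [Z p [Z p [Z p [U [D c g]]]]]]]
  [Z p [Z p [Z p [Z p [Z p [U [R c g]]]]]]]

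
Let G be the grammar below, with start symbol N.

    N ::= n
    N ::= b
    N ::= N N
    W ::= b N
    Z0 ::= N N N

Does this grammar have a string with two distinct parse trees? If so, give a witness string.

Witness: b b b

Derivation 1: N ⇒ N N ⇒ b N ⇒ b N N ⇒ b b N ⇒ b b b
Derivation 2: N ⇒ N N ⇒ N N N ⇒ b N N ⇒ b b N ⇒ b b b

Two distinct leftmost derivations for the same string.

Ambiguous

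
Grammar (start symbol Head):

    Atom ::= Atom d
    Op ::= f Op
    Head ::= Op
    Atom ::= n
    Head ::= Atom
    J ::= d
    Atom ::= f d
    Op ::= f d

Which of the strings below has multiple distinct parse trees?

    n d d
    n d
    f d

f d

n d d: 1 tree
n d: 1 tree
f d: 2 trees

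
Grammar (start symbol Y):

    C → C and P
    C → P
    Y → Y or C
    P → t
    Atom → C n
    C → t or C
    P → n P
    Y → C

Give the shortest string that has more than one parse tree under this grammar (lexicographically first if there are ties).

t or t

length 1: no string has ≥2 trees
length 2: no string has ≥2 trees
length 3: t or t has 2 parse trees

Two derivations of t or t:
  Y ⇒ Y or C ⇒ C or C ⇒ P or C ⇒ t or C ⇒ t or P ⇒ t or t
  Y ⇒ C ⇒ t or C ⇒ t or P ⇒ t or t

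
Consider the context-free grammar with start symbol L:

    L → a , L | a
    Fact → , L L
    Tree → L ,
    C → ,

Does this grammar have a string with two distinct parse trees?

(Fact, Tree, C are unreachable from L, so their rules don't affect L(L).) Right-recursive list with a separator: after each atom, whether the separator follows determines the rule. One parse per string.

Unambiguous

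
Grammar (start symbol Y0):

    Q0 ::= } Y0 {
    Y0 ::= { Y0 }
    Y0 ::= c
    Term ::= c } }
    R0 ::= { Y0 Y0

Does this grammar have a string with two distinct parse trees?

Unambiguous

(Term, Q0, R0 are unreachable from Y0, so their rules don't affect L(Y0).) L(Y0) is { openⁿ atom closeⁿ : n ≥ 0 }. The bracket depth fixes n, and the derivation is forced at every step.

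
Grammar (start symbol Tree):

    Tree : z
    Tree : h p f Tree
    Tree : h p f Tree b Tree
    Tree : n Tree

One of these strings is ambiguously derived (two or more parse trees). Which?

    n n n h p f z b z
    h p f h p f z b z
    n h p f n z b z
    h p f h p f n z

n n n h p f z b z: 1 tree
h p f h p f z b z: 2 trees
n h p f n z b z: 1 tree
h p f h p f n z: 1 tree

h p f h p f z b z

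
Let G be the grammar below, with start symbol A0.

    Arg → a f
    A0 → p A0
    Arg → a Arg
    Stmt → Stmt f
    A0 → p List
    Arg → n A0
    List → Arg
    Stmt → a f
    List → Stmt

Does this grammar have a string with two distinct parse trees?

Witness: p a f

Derivation 1: A0 ⇒ p List ⇒ p Arg ⇒ p a f
Derivation 2: A0 ⇒ p List ⇒ p Stmt ⇒ p a f

Two distinct leftmost derivations for the same string.

Ambiguous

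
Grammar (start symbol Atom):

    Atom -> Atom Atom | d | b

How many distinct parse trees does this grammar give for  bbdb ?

Parse trees for bbdb:
  [Atom [Atom b] [Atom [Atom b] [Atom [Atom d] [Atom b]]]]
  [Atom [Atom b] [Atom [Atom [Atom b] [Atom d]] [Atom b]]]
  [Atom [Atom [Atom b] [Atom b]] [Atom [Atom d] [Atom b]]]
  [Atom [Atom [Atom b] [Atom [Atom b] [Atom d]]] [Atom b]]
  [Atom [Atom [Atom [Atom b] [Atom b]] [Atom d]] [Atom b]]

5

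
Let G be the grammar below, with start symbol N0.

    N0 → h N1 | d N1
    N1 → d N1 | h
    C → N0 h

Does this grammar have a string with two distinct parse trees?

Only N0, N1 are reachable from N0; ignoring the rest: The reachable rules are right-linear with at most one rule per (nonterminal, next-terminal) pair. Each input token forces the next rule, so parsing is deterministic.

Unambiguous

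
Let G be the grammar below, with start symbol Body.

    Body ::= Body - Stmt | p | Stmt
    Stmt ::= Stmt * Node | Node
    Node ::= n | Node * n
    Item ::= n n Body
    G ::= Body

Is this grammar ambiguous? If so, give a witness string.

Witness: n * n

Derivation 1: Body ⇒ Stmt ⇒ Stmt * Node ⇒ Node * Node ⇒ n * Node ⇒ n * n
Derivation 2: Body ⇒ Stmt ⇒ Node ⇒ Node * n ⇒ n * n

Two distinct leftmost derivations for the same string.

Ambiguous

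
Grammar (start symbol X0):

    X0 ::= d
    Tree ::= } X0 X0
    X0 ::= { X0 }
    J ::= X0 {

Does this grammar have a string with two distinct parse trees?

(Tree, J are unreachable from X0, so their rules don't affect L(X0).) L(X0) is { openⁿ atom closeⁿ : n ≥ 0 }. The bracket depth fixes n, and the derivation is forced at every step.

Unambiguous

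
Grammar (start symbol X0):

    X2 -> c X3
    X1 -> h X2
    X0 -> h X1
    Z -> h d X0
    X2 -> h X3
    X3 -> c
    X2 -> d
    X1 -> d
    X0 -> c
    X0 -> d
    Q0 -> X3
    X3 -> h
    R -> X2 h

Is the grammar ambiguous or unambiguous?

Unambiguous

(Q0, R, Z are unreachable from X0, so their rules don't affect L(X0).) Each reachable nonterminal has at most one production per leading terminal, and all productions are right-linear; the derivation is determined token-by-token.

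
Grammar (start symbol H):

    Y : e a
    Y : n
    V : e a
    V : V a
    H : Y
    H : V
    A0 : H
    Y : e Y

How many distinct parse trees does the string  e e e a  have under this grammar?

Parse trees for e e e a:
  [H [Y e [Y e [Y e a]]]]

1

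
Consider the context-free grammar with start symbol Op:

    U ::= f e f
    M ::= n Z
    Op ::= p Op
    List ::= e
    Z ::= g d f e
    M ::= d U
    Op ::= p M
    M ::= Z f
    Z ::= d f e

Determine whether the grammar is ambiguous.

Ambiguous

Witness: p d f e f

Derivation 1: Op ⇒ p M ⇒ p d U ⇒ p d f e f
Derivation 2: Op ⇒ p M ⇒ p Z f ⇒ p d f e f

Two distinct leftmost derivations for the same string.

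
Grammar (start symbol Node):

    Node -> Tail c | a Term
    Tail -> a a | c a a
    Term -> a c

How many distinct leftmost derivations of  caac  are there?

Parse trees for caac:
  [Node [Tail c a a] c]

1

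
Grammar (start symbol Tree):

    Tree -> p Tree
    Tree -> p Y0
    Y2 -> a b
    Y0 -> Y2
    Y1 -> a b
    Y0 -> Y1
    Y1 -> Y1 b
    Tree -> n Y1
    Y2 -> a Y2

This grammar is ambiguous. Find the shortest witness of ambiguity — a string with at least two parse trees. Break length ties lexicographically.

length 3: p a b has 2 parse trees

Two derivations of p a b:
  Tree ⇒ p Y0 ⇒ p Y2 ⇒ p a b
  Tree ⇒ p Y0 ⇒ p Y1 ⇒ p a b

p a b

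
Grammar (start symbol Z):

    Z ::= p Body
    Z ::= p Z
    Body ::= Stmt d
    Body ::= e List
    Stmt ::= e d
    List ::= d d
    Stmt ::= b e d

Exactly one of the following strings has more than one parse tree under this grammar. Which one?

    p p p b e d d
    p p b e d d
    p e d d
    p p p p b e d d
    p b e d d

p p p b e d d: 1 tree
p p b e d d: 1 tree
p e d d: 2 trees
p p p p b e d d: 1 tree
p b e d d: 1 tree

p e d d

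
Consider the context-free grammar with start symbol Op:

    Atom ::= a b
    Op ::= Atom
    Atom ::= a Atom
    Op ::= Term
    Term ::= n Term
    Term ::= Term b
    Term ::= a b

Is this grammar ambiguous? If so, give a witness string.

Ambiguous

Witness: a b

Derivation 1: Op ⇒ Atom ⇒ a b
Derivation 2: Op ⇒ Term ⇒ a b

Two distinct leftmost derivations for the same string.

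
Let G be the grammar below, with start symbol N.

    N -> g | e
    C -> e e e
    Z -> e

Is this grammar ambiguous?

Only N is reachable from N; ignoring the rest: Restricted to the reachable nonterminals, every rule has the form A → t or A → t B, and no two rules for the same A share a first terminal. The grammar encodes a DFA — one run per string.

Unambiguous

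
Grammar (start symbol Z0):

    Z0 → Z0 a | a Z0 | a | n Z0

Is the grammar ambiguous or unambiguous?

Witness: a a

Derivation 1: Z0 ⇒ Z0 a ⇒ a a
Derivation 2: Z0 ⇒ a Z0 ⇒ a a

Two distinct leftmost derivations for the same string.

Ambiguous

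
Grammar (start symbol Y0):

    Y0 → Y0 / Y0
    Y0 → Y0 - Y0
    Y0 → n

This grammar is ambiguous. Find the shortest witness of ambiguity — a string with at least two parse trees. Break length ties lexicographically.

length 1: no string has ≥2 trees
length 3: no string has ≥2 trees
length 5: n - n - n has 2 parse trees

Two derivations of n - n - n:
  Y0 ⇒ Y0 - Y0 ⇒ Y0 - Y0 - Y0 ⇒ n - Y0 - Y0 ⇒ n - n - Y0 ⇒ n - n - n
  Y0 ⇒ Y0 - Y0 ⇒ n - Y0 ⇒ n - Y0 - Y0 ⇒ n - n - Y0 ⇒ n - n - n

n - n - n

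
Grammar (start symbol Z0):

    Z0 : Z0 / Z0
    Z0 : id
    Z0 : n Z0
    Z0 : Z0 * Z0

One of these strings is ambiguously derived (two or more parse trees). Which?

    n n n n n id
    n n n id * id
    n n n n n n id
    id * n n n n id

n n n id * id

n n n n n id: 1 tree
n n n id * id: 4 trees
n n n n n n id: 1 tree
id * n n n n id: 1 tree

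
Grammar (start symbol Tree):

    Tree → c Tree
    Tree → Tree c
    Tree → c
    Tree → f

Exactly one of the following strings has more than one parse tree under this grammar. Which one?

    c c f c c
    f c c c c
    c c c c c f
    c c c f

c c f c c

c c f c c: 6 trees
f c c c c: 1 tree
c c c c c f: 1 tree
c c c f: 1 tree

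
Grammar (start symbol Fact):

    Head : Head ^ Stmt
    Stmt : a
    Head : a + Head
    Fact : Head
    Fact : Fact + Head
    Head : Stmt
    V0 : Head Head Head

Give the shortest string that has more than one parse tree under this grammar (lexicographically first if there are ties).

a + a

length 1: no string has ≥2 trees
length 3: a + a has 2 parse trees

Two derivations of a + a:
  Fact ⇒ Head ⇒ a + Head ⇒ a + Stmt ⇒ a + a
  Fact ⇒ Fact + Head ⇒ Head + Head ⇒ Stmt + Head ⇒ a + Head ⇒ a + Stmt ⇒ a + a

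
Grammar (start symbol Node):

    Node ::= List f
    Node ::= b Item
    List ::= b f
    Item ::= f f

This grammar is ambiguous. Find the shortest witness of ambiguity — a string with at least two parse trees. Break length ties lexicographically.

b f f

length 3: b f f has 2 parse trees

Two derivations of b f f:
  Node ⇒ List f ⇒ b f f
  Node ⇒ b Item ⇒ b f f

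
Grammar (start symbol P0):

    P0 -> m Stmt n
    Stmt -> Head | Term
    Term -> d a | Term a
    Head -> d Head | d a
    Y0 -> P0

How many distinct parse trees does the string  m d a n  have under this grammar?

Parse trees for m d a n:
  [P0 m [Stmt [Head d a]] n]
  [P0 m [Stmt [Term d a]] n]

2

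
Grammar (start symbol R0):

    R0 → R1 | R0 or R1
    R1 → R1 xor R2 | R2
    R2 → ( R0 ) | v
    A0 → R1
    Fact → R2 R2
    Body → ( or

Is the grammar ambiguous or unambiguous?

Unambiguous

Only R0, R1, R2 are reachable from R0; ignoring the rest: R0 → R0 or R1 | R1  ;  R1 → R1 xor R2 | R2  — a left-associative chain with R2 at the bottom. Each string factors uniquely by precedence.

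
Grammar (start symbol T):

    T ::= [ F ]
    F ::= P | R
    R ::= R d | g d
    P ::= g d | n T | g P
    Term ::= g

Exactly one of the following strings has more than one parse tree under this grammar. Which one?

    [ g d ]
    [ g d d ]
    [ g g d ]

[ g d ]: 2 trees
[ g d d ]: 1 tree
[ g g d ]: 1 tree

[ g d ]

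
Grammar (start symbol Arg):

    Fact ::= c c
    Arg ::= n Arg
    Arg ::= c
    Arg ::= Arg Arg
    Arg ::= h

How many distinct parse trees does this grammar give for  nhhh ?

Parse trees for nhhh:
  [Arg n [Arg [Arg h] [Arg [Arg h] [Arg h]]]]
  [Arg n [Arg [Arg [Arg h] [Arg h]] [Arg h]]]
  [Arg [Arg n [Arg h]] [Arg [Arg h] [Arg h]]]
  [Arg [Arg n [Arg [Arg h] [Arg h]]] [Arg h]]
  [Arg [Arg [Arg n [Arg h]] [Arg h]] [Arg h]]

5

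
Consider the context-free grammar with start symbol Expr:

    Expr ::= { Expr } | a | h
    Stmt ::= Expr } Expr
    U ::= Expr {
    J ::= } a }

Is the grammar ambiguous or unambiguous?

Only Expr is reachable from Expr; ignoring the rest: L(Expr) is { openⁿ atom closeⁿ : n ≥ 0 }. The bracket depth fixes n, and the derivation is forced at every step.

Unambiguous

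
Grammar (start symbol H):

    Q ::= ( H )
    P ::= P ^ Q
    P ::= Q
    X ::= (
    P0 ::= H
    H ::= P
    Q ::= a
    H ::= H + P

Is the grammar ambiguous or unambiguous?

Unambiguous

(P0, X are unreachable from H, so their rules don't affect L(H).) H → H + P | P  ;  P → P ^ Q | Q  — a left-associative chain with Q at the bottom. Each string factors uniquely by precedence.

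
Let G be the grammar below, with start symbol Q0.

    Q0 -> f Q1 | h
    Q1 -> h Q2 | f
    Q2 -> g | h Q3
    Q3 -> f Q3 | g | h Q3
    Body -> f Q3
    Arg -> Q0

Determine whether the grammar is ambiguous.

(Body, Arg are unreachable from Q0, so their rules don't affect L(Q0).) Restricted to the reachable nonterminals, every rule has the form A → t or A → t B, and no two rules for the same A share a first terminal. The grammar encodes a DFA — one run per string.

Unambiguous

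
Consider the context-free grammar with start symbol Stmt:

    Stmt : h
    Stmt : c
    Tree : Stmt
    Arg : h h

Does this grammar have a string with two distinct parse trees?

Unambiguous

(Tree, Arg are unreachable from Stmt, so their rules don't affect L(Stmt).) The reachable rules are right-linear with at most one rule per (nonterminal, next-terminal) pair. Each input token forces the next rule, so parsing is deterministic.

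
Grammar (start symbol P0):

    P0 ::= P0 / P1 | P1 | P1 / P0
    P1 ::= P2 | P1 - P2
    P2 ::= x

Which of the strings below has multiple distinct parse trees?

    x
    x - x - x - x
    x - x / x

x: 1 tree
x - x - x - x: 1 tree
x - x / x: 2 trees

x - x / x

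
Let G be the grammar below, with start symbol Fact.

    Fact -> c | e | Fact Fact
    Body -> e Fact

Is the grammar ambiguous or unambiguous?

Ambiguous

Witness: c c c

Derivation 1: Fact ⇒ Fact Fact ⇒ c Fact ⇒ c Fact Fact ⇒ c c Fact ⇒ c c c
Derivation 2: Fact ⇒ Fact Fact ⇒ Fact Fact Fact ⇒ c Fact Fact ⇒ c c Fact ⇒ c c c

Two distinct leftmost derivations for the same string.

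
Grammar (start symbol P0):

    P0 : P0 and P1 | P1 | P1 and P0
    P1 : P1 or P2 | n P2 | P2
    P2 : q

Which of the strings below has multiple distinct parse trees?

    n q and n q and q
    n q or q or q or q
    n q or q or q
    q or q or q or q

n q and n q and q

n q and n q and q: 4 trees
n q or q or q or q: 1 tree
n q or q or q: 1 tree
q or q or q or q: 1 tree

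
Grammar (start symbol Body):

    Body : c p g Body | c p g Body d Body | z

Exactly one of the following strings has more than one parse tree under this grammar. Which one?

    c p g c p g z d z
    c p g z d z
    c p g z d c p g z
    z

c p g c p g z d z: 2 trees
c p g z d z: 1 tree
c p g z d c p g z: 1 tree
z: 1 tree

c p g c p g z d z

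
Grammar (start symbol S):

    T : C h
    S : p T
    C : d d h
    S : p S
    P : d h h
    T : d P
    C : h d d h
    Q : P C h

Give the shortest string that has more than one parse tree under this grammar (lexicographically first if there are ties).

p d d h h

length 5: p d d h h has 2 parse trees

Two derivations of p d d h h:
  S ⇒ p T ⇒ p C h ⇒ p d d h h
  S ⇒ p T ⇒ p d P ⇒ p d d h h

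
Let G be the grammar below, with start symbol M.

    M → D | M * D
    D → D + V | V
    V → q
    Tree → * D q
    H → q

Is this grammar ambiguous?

Unambiguous

Only M, D, V are reachable from M; ignoring the rest: M → M * D | D  ;  D → D + V | V  — a left-associative chain with V at the bottom. Each string factors uniquely by precedence.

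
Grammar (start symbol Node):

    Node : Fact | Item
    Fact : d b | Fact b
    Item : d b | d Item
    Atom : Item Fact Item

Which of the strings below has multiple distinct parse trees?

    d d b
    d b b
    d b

d b

d d b: 1 tree
d b b: 1 tree
d b: 2 trees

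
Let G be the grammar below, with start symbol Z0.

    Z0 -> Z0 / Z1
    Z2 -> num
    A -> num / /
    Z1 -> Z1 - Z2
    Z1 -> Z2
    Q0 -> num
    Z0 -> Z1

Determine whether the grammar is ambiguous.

Unambiguous

Only Z0, Z1, Z2 are reachable from Z0; ignoring the rest: The grammar is stratified — Z0 handles '/' (left-recursive), Z1 handles '-', Z2 atoms. Each operator has a fixed associativity and precedence level, so every string has one parse.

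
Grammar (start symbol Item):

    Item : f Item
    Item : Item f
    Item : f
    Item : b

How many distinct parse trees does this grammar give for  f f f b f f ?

Parse trees for f f f b f f (showing first 6 of 10):
  [Item f [Item f [Item f [Item [Item [Item b] f] f]]]]
  [Item f [Item f [Item [Item f [Item [Item b] f]] f]]]
  [Item f [Item f [Item [Item [Item f [Item b]] f] f]]]
  [Item f [Item [Item f [Item f [Item [Item b] f]]] f]]
  [Item f [Item [Item f [Item [Item f [Item b]] f]] f]]
  [Item f [Item [Item [Item f [Item f [Item b]]] f] f]]

10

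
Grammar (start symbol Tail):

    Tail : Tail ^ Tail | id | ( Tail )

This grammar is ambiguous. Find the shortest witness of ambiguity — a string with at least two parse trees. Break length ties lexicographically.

id ^ id ^ id

length 1: no string has ≥2 trees
length 3: no string has ≥2 trees
length 5: id ^ id ^ id has 2 parse trees

Two derivations of id ^ id ^ id:
  Tail ⇒ Tail ^ Tail ⇒ Tail ^ Tail ^ Tail ⇒ id ^ Tail ^ Tail ⇒ id ^ id ^ Tail ⇒ id ^ id ^ id
  Tail ⇒ Tail ^ Tail ⇒ id ^ Tail ⇒ id ^ Tail ^ Tail ⇒ id ^ id ^ Tail ⇒ id ^ id ^ id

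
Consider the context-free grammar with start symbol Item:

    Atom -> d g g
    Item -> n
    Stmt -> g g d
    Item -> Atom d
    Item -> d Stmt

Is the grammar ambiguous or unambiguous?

Witness: d g g d

Derivation 1: Item ⇒ Atom d ⇒ d g g d
Derivation 2: Item ⇒ d Stmt ⇒ d g g d

Two distinct leftmost derivations for the same string.

Ambiguous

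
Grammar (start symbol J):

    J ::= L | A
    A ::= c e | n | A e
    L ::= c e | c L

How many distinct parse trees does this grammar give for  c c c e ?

Parse trees for c c c e:
  [J [L c [L c [L c e]]]]

1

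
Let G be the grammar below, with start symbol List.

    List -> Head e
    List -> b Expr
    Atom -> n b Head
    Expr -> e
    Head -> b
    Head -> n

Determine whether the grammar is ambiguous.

Witness: b e

Derivation 1: List ⇒ Head e ⇒ b e
Derivation 2: List ⇒ b Expr ⇒ b e

Two distinct leftmost derivations for the same string.

Ambiguous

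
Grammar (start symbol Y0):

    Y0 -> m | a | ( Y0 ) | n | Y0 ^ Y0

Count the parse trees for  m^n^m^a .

5

Parse trees for m^n^m^a:
  [Y0 [Y0 m] ^ [Y0 [Y0 n] ^ [Y0 [Y0 m] ^ [Y0 a]]]]
  [Y0 [Y0 m] ^ [Y0 [Y0 [Y0 n] ^ [Y0 m]] ^ [Y0 a]]]
  [Y0 [Y0 [Y0 m] ^ [Y0 n]] ^ [Y0 [Y0 m] ^ [Y0 a]]]
  [Y0 [Y0 [Y0 m] ^ [Y0 [Y0 n] ^ [Y0 m]]] ^ [Y0 a]]
  [Y0 [Y0 [Y0 [Y0 m] ^ [Y0 n]] ^ [Y0 m]] ^ [Y0 a]]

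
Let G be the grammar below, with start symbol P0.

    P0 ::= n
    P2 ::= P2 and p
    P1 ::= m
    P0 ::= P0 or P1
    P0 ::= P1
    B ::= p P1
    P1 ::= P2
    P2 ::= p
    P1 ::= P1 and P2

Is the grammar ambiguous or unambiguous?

Witness: p and p

Derivation 1: P0 ⇒ P1 ⇒ P2 ⇒ P2 and p ⇒ p and p
Derivation 2: P0 ⇒ P1 ⇒ P1 and P2 ⇒ P2 and P2 ⇒ p and P2 ⇒ p and p

Two distinct leftmost derivations for the same string.

Ambiguous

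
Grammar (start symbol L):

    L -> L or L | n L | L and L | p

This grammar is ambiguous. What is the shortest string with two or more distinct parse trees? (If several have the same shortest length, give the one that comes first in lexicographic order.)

n p and p

length 1: no string has ≥2 trees
length 2: no string has ≥2 trees
length 3: no string has ≥2 trees
length 4: n p and p has 2 parse trees

Two derivations of n p and p:
  L ⇒ n L ⇒ n L and L ⇒ n p and L ⇒ n p and p
  L ⇒ L and L ⇒ n L and L ⇒ n p and L ⇒ n p and p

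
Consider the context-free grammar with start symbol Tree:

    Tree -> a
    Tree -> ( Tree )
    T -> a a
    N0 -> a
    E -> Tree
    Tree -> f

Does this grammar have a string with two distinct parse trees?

Only Tree is reachable from Tree; ignoring the rest: Each string is a nest of matched brackets around a single atom. An opening bracket forces the recursive rule; an atom forces the base rule.

Unambiguous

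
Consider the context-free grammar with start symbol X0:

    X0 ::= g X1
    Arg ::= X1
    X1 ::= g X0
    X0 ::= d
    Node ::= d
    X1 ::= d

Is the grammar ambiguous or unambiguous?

Unambiguous

Only X0, X1 are reachable from X0; ignoring the rest: Restricted to the reachable nonterminals, every rule has the form A → t or A → t B, and no two rules for the same A share a first terminal. The grammar encodes a DFA — one run per string.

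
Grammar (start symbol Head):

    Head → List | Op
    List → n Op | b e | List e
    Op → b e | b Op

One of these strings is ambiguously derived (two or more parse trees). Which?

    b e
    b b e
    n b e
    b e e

b e

b e: 2 trees
b b e: 1 tree
n b e: 1 tree
b e e: 1 tree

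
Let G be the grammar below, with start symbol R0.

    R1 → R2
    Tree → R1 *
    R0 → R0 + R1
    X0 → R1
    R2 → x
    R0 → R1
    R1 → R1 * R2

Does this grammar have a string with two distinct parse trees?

Unambiguous

Only R0, R1, R2 are reachable from R0; ignoring the rest: R0 → R0 + R1 | R1  ;  R1 → R1 * R2 | R2  — a left-associative chain with R2 at the bottom. Each string factors uniquely by precedence.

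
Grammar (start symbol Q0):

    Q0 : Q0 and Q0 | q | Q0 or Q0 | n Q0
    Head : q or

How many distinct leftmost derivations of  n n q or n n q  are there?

Parse trees for n n q or n n q:
  [Q0 [Q0 n [Q0 n [Q0 q]]] or [Q0 n [Q0 n [Q0 q]]]]
  [Q0 n [Q0 [Q0 n [Q0 q]] or [Q0 n [Q0 n [Q0 q]]]]]
  [Q0 n [Q0 n [Q0 [Q0 q] or [Q0 n [Q0 n [Q0 q]]]]]]

3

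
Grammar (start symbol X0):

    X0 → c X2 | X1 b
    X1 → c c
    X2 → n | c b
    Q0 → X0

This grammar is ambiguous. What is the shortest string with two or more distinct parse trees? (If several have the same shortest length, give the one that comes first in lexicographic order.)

c c b

length 2: no string has ≥2 trees
length 3: c c b has 2 parse trees

Two derivations of c c b:
  X0 ⇒ c X2 ⇒ c c b
  X0 ⇒ X1 b ⇒ c c b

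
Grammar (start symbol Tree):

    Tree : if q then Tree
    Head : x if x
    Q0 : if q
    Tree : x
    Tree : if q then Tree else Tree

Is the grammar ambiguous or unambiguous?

Ambiguous

Witness: if q then if q then x else x

Derivation 1: Tree ⇒ if q then Tree ⇒ if q then if q then Tree else Tree ⇒ if q then if q then x else Tree ⇒ if q then if q then x else x
Derivation 2: Tree ⇒ if q then Tree else Tree ⇒ if q then if q then Tree else Tree ⇒ if q then if q then x else Tree ⇒ if q then if q then x else x

Two distinct leftmost derivations for the same string.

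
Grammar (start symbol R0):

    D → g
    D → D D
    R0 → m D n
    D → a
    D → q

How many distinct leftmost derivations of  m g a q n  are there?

Parse trees for m g a q n:
  [R0 m [D [D g] [D [D a] [D q]]] n]
  [R0 m [D [D [D g] [D a]] [D q]] n]

2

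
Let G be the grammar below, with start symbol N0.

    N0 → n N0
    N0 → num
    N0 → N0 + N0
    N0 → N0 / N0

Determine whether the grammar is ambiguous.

Ambiguous

Witness: n num + num

Derivation 1: N0 ⇒ n N0 ⇒ n N0 + N0 ⇒ n num + N0 ⇒ n num + num
Derivation 2: N0 ⇒ N0 + N0 ⇒ n N0 + N0 ⇒ n num + N0 ⇒ n num + num

Two distinct leftmost derivations for the same string.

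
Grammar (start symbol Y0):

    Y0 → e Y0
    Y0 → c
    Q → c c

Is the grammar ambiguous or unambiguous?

Only Y0 is reachable from Y0; ignoring the rest: Restricted to the reachable nonterminals, every rule has the form A → t or A → t B, and no two rules for the same A share a first terminal. The grammar encodes a DFA — one run per string.

Unambiguous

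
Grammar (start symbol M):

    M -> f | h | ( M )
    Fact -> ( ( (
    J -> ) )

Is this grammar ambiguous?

(Fact, J are unreachable from M, so their rules don't affect L(M).) L(M) is { openⁿ atom closeⁿ : n ≥ 0 }. The bracket depth fixes n, and the derivation is forced at every step.

Unambiguous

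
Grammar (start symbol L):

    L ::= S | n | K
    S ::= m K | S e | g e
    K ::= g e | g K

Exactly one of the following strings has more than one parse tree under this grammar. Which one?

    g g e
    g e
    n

g e

g g e: 1 tree
g e: 2 trees
n: 1 tree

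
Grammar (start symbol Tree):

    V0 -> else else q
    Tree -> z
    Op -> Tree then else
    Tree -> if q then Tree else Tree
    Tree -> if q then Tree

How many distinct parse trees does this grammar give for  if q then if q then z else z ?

Parse trees for if q then if q then z else z:
  [Tree if q then [Tree if q then [Tree z]] else [Tree z]]
  [Tree if q then [Tree if q then [Tree z] else [Tree z]]]

2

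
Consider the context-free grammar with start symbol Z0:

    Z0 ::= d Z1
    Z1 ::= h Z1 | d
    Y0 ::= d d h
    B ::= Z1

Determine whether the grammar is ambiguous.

Unambiguous

(Y0, B are unreachable from Z0, so their rules don't affect L(Z0).) Each reachable nonterminal has at most one production per leading terminal, and all productions are right-linear; the derivation is determined token-by-token.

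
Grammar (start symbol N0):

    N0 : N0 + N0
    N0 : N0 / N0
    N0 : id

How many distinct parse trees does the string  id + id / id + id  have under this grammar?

5

Parse trees for id + id / id + id:
  [N0 [N0 id] + [N0 [N0 [N0 id] / [N0 id]] + [N0 id]]]
  [N0 [N0 id] + [N0 [N0 id] / [N0 [N0 id] + [N0 id]]]]
  [N0 [N0 [N0 id] + [N0 [N0 id] / [N0 id]]] + [N0 id]]
  [N0 [N0 [N0 [N0 id] + [N0 id]] / [N0 id]] + [N0 id]]
  [N0 [N0 [N0 id] + [N0 id]] / [N0 [N0 id] + [N0 id]]]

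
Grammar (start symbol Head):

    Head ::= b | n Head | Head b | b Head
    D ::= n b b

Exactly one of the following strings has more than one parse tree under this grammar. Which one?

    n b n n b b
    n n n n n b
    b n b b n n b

n b n n b b

n b n n b b: 6 trees
n n n n n b: 1 tree
b n b b n n b: 1 tree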